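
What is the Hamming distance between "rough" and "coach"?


Comparing character by character (same length = 5):
  Pos 0: 'r' vs 'c' !=
  Pos 1: 'o' vs 'o' =
  Pos 2: 'u' vs 'a' !=
  Pos 3: 'g' vs 'c' !=
  Pos 4: 'h' vs 'h' =
Hamming distance = 3


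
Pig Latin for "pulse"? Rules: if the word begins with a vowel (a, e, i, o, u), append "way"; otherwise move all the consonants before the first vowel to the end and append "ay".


Word: "pulse"
Starts with consonant(s) → move to end, add 'ay'
Consonant cluster: "p"
Pig Latin = "ulsepay"


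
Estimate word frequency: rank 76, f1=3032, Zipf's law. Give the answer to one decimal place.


Zipf's law: f(r) = f(1) / r
f(1) = 3032
f(76) = 3032 / 76
= 39.9 occurrences


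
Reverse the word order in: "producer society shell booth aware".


Original: "producer society shell booth aware"
Words (1..n): producer | society | shell | booth | aware
Reversed (n..1): aware | booth | shell | society | producer
Result = "aware booth shell society producer"


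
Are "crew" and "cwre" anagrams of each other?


Word 1: "crew" → sorted: cerw
Word 2: "cwre" → sorted: cerw
Same letters? cerw == cerw
Anagram = Yes


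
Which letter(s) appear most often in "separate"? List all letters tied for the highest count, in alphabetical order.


Word: "separate"
Letter counts:
  'a': 2
  'e': 2
  'p': 1
  'r': 1
  's': 1
  't': 1
Maximum count = 2
Most frequent = 'a', 'e' (2 times each)


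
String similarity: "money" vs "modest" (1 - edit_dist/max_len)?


Word 1: "money" (length 5)
Word 2: "modest" (length 6)
One optimal edit sequence:
  1. keep 'm'
  2. keep 'o'
  3. substitute 'n' -> 'd'  (+1)
  4. keep 'e'
  5. insert 's'  (+1)
  6. substitute 'y' -> 't'  (+1)
Edit distance = 3
Max length = max(5, 6) = 6
Similarity = 1 - 3/6
= 0.5000


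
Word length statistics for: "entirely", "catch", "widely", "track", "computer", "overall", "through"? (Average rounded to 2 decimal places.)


Lengths: "entirely"=8, "catch"=5, "widely"=6, "track"=5, "computer"=8, "overall"=7, "through"=7
Sum = 46, Count = 7
Average = 46/7 = 6.57
= avg=6.57, min=5, max=8


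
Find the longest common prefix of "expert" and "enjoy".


Word 1: "expert"
Word 2: "enjoy"
Comparing from start:
  Pos 0: 'e' == 'e'
  Pos 1: 'x' != 'n' (stop)
LCP = "e" (length 1)


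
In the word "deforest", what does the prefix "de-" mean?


Prefix: de-
Example: deforest (de- + forest)
Meaning = remove / reverse


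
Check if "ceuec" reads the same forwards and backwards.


Word: "ceuec"
Reversed: "ceuec"
Forward == Backward? ceuec == ceuec
Palindrome = Yes


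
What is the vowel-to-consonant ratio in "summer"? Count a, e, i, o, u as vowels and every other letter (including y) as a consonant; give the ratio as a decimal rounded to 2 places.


Word: "summer"
Vowels (a,e,i,o,u): 2
Consonants: 4
Ratio = 2/4
= 0.50


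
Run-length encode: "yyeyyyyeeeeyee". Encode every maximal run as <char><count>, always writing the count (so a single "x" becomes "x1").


String: "yyeyyyyeeeeyee"
Scanning for consecutive runs:
  'y' x 2
  'e' x 1
  'y' x 4
  'e' x 4
  'y' x 1
  'e' x 2
RLE = "y2e1y4e4y1e2"


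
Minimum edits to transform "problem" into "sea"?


Word 1: "problem" (length 7)
Word 2: "sea" (length 3)
One optimal edit sequence (insert/delete/substitute each cost 1):
  1. delete 'p'  (+1)
  2. delete 'r'  (+1)
  3. delete 'o'  (+1)
  4. delete 'b'  (+1)
  5. substitute 'l' -> 's'  (+1)
  6. keep 'e'
  7. substitute 'm' -> 'a'  (+1)
Total edit operations: 6
Edit distance = 6


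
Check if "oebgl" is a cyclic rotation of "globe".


Word: "globe", Candidate: "oebgl"
Method: check if candidate is substring of word+word
"globeglobe" contains "oebgl"? No
Is rotation = No


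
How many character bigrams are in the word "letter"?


Word: "letter" (length 6)
Number of 2-grams = length - 2 + 1 = 6 - 2 + 1
= 5


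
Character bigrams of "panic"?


Word: "panic" (length 5)
Number of bigrams = 5 - 2 + 1 = 4
  Position 0: "pa"
  Position 1: "an"
  Position 2: "ni"
  Position 3: "ic"
Bigrams = "pa", "an", "ni", "ic"


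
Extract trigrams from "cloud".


Word: "cloud" (length 5)
Number of trigrams = 5 - 3 + 1 = 3
  Position 0: "clo"
  Position 1: "lou"
  Position 2: "oud"
Trigrams = "clo", "lou", "oud"


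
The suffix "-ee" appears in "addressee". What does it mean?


Suffix: -ee
Example: addressee (address + -ee)
Meaning = one who receives


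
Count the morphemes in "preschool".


Word: "preschool"
Morphemes: pre- / school
Each morpheme carries meaning
= 2 morphemes


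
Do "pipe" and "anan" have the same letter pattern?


Pattern of "pipe": [0, 1, 0, 2]
Pattern of "anan": [0, 1, 0, 1]
Patterns do not match
Same pattern = No


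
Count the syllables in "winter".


Word: "winter"
Syllable breakdown: win-ter
Counting: 2 parts
= 2 syllables


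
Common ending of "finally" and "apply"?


Word 1: "finally"
Word 2: "apply"
Comparing from end:
  Pos -1: 'y' == 'y'
  Pos -2: 'l' == 'l'
  Pos -3: 'l' != 'p' (stop)
LCS = "ly" (length 2)


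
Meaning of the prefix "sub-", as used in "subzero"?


Prefix: sub-
Example: subzero (sub- + zero)
Meaning = under / below


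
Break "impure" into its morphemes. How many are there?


Word: "impure"
Morphemes: im- | pure
Each morpheme carries meaning
= 2 morphemes


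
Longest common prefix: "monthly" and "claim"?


Word 1: "monthly"
Word 2: "claim"
Comparing from start:
  Pos 0: 'm' != 'c' (stop)
LCP = "" (length 0)


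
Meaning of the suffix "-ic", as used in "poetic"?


Suffix: -ic
Example: poetic (poet + -ic)
Meaning = relating to


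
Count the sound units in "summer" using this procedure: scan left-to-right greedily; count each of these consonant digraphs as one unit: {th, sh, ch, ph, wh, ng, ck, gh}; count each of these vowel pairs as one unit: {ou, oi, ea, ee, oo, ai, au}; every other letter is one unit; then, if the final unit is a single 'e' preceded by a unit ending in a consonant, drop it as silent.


Word: "summer" (6 letters)
Left-to-right scan:
  [1] 's' (letter)
  [2] 'u' (letter)
  [3] 'm' (letter)
  [4] 'm' (letter)
  [5] 'e' (letter)
  [6] 'r' (letter)
Units from scan: 6
Sound units = 6 units


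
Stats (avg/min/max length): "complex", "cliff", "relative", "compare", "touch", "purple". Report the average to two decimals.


Lengths: "complex"=7, "cliff"=5, "relative"=8, "compare"=7, "touch"=5, "purple"=6
Sum = 38, Count = 6
Average = 38/6 = 6.33
= avg=6.33, min=5, max=8


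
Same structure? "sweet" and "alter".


Pattern of "sweet": [0, 1, 2, 2, 3]
Pattern of "alter": [0, 1, 2, 3, 4]
Patterns do not match
Same pattern = No


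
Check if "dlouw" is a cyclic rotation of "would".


Word: "would", Candidate: "dlouw"
Method: check if candidate is substring of word+word
"wouldwould" contains "dlouw"? No
Is rotation = No


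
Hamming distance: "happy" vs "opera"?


Comparing character by character (same length = 5):
  Pos 0: 'h' vs 'o' !=
  Pos 1: 'a' vs 'p' !=
  Pos 2: 'p' vs 'e' !=
  Pos 3: 'p' vs 'r' !=
  Pos 4: 'y' vs 'a' !=
Hamming distance = 5


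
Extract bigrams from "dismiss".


Word: "dismiss" (length 7)
Number of bigrams = 7 - 2 + 1 = 6
  Position 0: "di"
  Position 1: "is"
  Position 2: "sm"
  Position 3: "mi"
  Position 4: "is"
  Position 5: "ss"
Bigrams = "di", "is", "sm", "mi", "is", "ss"


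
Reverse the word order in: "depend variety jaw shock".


Original: "depend variety jaw shock"
Words (1..n): depend | variety | jaw | shock
Reversed (n..1): shock | jaw | variety | depend
Result = "shock jaw variety depend"


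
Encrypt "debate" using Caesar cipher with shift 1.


Word: "debate"
Shift: 1
Each letter → (letter + shift) mod 26:
  'd' (3) + 1 = 4 → 'e'
  'e' (4) + 1 = 5 → 'f'
  'b' (1) + 1 = 2 → 'c'
  'a' (0) + 1 = 1 → 'b'
  't' (19) + 1 = 20 → 'u'
  'e' (4) + 1 = 5 → 'f'
Result = "efcbuf"


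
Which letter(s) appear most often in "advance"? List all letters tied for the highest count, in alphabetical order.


Word: "advance"
Letter counts:
  'a': 2
  'c': 1
  'd': 1
  'e': 1
  'n': 1
  'v': 1
Maximum count = 2
Most frequent = 'a' (2 times each)


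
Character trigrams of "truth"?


Word: "truth" (length 5)
Number of trigrams = 5 - 3 + 1 = 3
  Position 0: "tru"
  Position 1: "rut"
  Position 2: "uth"
Trigrams = "tru", "rut", "uth"


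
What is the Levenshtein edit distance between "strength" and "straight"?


Word 1: "strength" (length 8)
Word 2: "straight" (length 8)
One optimal edit sequence (insert/delete/substitute each cost 1):
  1. keep 's'
  2. keep 't'
  3. keep 'r'
  4. substitute 'e' -> 'a'  (+1)
  5. substitute 'n' -> 'i'  (+1)
  6. keep 'g'
  7. substitute 't' -> 'h'  (+1)
  8. substitute 'h' -> 't'  (+1)
Total edit operations: 4
Edit distance = 4


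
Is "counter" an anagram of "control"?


Word 1: "control" → sorted: clnoort
Word 2: "counter" → sorted: cenortu
Same letters? clnoort != cenortu
Anagram = No


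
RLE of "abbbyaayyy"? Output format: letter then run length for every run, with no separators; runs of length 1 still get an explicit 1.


String: "abbbyaayyy"
Scanning for consecutive runs:
  'a' x 1
  'b' x 3
  'y' x 1
  'a' x 2
  'y' x 3
RLE = "a1b3y1a2y3"


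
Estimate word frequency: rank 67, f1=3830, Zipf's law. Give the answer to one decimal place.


Zipf's law: f(r) = f(1) / r
f(1) = 3830
f(67) = 3830 / 67
= 57.2 occurrences


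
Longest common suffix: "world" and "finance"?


Word 1: "world"
Word 2: "finance"
Comparing from end:
  Pos -1: 'd' != 'e' (stop)
LCS = "" (length 0)


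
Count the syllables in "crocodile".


Word: "crocodile"
Syllable breakdown: croc · o · dile
Counting: 3 parts
= 3 syllables


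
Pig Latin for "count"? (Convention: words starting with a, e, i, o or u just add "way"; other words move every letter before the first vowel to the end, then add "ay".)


Word: "count"
Starts with consonant(s) → move to end, add 'ay'
Consonant cluster: "c"
Pig Latin = "ountcay"


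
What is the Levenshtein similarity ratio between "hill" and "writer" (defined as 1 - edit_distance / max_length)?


Word 1: "hill" (length 4)
Word 2: "writer" (length 6)
One optimal edit sequence:
  1. insert 'w'  (+1)
  2. substitute 'h' -> 'r'  (+1)
  3. keep 'i'
  4. insert 't'  (+1)
  5. substitute 'l' -> 'e'  (+1)
  6. substitute 'l' -> 'r'  (+1)
Edit distance = 5
Max length = max(4, 6) = 6
Similarity = 1 - 5/6
= 0.1667


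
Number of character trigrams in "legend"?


Word: "legend" (length 6)
Number of 3-grams = length - 3 + 1 = 6 - 3 + 1
= 4


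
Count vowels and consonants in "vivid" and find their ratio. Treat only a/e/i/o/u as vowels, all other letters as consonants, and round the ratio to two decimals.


Word: "vivid"
Vowels (a,e,i,o,u): 2
Consonants: 3
Ratio = 2/3
= 0.67


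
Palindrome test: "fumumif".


Word: "fumumif"
Reversed: "fimumuf"
Forward == Backward? fumumif != fimumuf
Palindrome = No


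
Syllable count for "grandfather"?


Word: "grandfather"
Syllable breakdown: grand · fa · ther
Counting: 3 parts
= 3 syllables


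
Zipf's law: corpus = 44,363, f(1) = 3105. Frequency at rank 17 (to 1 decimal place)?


Zipf's law: f(r) = f(1) / r
f(1) = 3105
f(17) = 3105 / 17
= 182.6 occurrences


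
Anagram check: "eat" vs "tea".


Word 1: "eat" → sorted: aet
Word 2: "tea" → sorted: aet
Same letters? aet == aet
Anagram = Yes


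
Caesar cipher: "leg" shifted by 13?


Word: "leg"
Shift: 13
Each letter → (letter + shift) mod 26:
  'l' (11) + 13 = 24 → 'y'
  'e' (4) + 13 = 17 → 'r'
  'g' (6) + 13 = 19 → 't'
Result = "yrt"


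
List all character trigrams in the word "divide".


Word: "divide" (length 6)
Number of trigrams = 6 - 3 + 1 = 4
  Position 0: "div"
  Position 1: "ivi"
  Position 2: "vid"
  Position 3: "ide"
Trigrams = "div", "ivi", "vid", "ide"


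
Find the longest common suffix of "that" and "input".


Word 1: "that"
Word 2: "input"
Comparing from end:
  Pos -1: 't' == 't'
  Pos -2: 'a' != 'u' (stop)
LCS = "t" (length 1)


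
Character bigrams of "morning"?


Word: "morning" (length 7)
Number of bigrams = 7 - 2 + 1 = 6
  Position 0: "mo"
  Position 1: "or"
  Position 2: "rn"
  Position 3: "ni"
  Position 4: "in"
  Position 5: "ng"
Bigrams = "mo", "or", "rn", "ni", "in", "ng"


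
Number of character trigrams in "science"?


Word: "science" (length 7)
Number of 3-grams = length - 3 + 1 = 7 - 3 + 1
= 5


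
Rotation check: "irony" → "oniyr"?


Word: "irony", Candidate: "oniyr"
Method: check if candidate is substring of word+word
"ironyirony" contains "oniyr"? No
Is rotation = No


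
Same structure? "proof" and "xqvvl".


Pattern of "proof": [0, 1, 2, 2, 3]
Pattern of "xqvvl": [0, 1, 2, 2, 3]
Patterns match
Same pattern = Yes


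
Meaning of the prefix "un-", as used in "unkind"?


Prefix: un-
Example: unkind (un- + kind)
Meaning = not / reverse


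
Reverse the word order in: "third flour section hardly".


Original: "third flour section hardly"
Words (1..n): third | flour | section | hardly
Reversed (n..1): hardly | section | flour | third
Result = "hardly section flour third"


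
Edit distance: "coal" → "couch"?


Word 1: "coal" (length 4)
Word 2: "couch" (length 5)
One optimal edit sequence (insert/delete/substitute each cost 1):
  1. keep 'c'
  2. keep 'o'
  3. insert 'u'  (+1)
  4. substitute 'a' -> 'c'  (+1)
  5. substitute 'l' -> 'h'  (+1)
Total edit operations: 3
Edit distance = 3


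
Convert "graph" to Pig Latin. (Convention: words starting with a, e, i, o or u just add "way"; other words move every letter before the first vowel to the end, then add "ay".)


Word: "graph"
Starts with consonant(s) → move to end, add 'ay'
Consonant cluster: "gr"
Pig Latin = "aphgray"


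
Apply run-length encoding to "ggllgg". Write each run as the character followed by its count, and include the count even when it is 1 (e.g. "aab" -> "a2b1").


String: "ggllgg"
Scanning for consecutive runs:
  'g' x 2
  'l' x 2
  'g' x 2
RLE = "g2l2g2"


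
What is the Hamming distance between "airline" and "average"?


Comparing character by character (same length = 7):
  Pos 0: 'a' vs 'a' =
  Pos 1: 'i' vs 'v' !=
  Pos 2: 'r' vs 'e' !=
  Pos 3: 'l' vs 'r' !=
  Pos 4: 'i' vs 'a' !=
  Pos 5: 'n' vs 'g' !=
  Pos 6: 'e' vs 'e' =
Hamming distance = 5


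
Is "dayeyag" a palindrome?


Word: "dayeyag"
Reversed: "gayeyad"
Forward == Backward? dayeyag != gayeyad
Palindrome = No


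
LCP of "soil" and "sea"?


Word 1: "soil"
Word 2: "sea"
Comparing from start:
  Pos 0: 's' == 's'
  Pos 1: 'o' != 'e' (stop)
LCP = "s" (length 1)


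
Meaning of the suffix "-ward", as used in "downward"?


Suffix: -ward
Example: downward = down + -ward
Meaning = in the direction of


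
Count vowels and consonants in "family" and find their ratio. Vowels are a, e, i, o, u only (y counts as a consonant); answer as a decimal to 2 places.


Word: "family"
Vowels (a,e,i,o,u): 2
Consonants: 4
Ratio = 2/4
= 0.50


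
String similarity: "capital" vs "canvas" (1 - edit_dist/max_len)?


Word 1: "capital" (length 7)
Word 2: "canvas" (length 6)
One optimal edit sequence:
  1. keep 'c'
  2. keep 'a'
  3. delete 'p'  (+1)
  4. substitute 'i' -> 'n'  (+1)
  5. substitute 't' -> 'v'  (+1)
  6. keep 'a'
  7. substitute 'l' -> 's'  (+1)
Edit distance = 4
Max length = max(7, 6) = 7
Similarity = 1 - 4/7
= 0.4286


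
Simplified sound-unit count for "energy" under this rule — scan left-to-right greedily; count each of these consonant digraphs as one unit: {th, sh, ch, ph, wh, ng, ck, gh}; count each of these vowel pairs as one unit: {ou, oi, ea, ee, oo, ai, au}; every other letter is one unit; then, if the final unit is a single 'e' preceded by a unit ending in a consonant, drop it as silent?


Word: "energy" (6 letters)
Left-to-right scan:
  1. 'e' (letter)
  2. 'n' (letter)
  3. 'e' (letter)
  4. 'r' (letter)
  5. 'g' (letter)
  6. 'y' (letter)
Units from scan: 6
Sound units = 6 units


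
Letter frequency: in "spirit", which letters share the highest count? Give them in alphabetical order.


Word: "spirit"
Letter counts:
  'i': 2
  'p': 1
  'r': 1
  's': 1
  't': 1
Maximum count = 2
Most frequent = 'i' (2 times each)


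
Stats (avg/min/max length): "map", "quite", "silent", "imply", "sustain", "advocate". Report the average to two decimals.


Lengths: "map"=3, "quite"=5, "silent"=6, "imply"=5, "sustain"=7, "advocate"=8
Sum = 34, Count = 6
Average = 34/6 = 5.67
= avg=5.67, min=3, max=8


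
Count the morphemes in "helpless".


Word: "helpless"
Morphemes: help / -less
Each morpheme carries meaning
= 2 morphemes


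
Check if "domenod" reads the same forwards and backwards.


Word: "domenod"
Reversed: "donemod"
Forward == Backward? domenod != donemod
Palindrome = No


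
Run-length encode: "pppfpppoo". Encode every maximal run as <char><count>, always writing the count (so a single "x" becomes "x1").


String: "pppfpppoo"
Scanning for consecutive runs:
  'p' x 3
  'f' x 1
  'p' x 3
  'o' x 2
RLE = "p3f1p3o2"


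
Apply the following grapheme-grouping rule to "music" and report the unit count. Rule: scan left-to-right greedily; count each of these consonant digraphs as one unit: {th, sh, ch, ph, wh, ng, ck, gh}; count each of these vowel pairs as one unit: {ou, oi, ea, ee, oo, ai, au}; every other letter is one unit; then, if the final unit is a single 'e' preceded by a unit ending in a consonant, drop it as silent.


Word: "music" (5 letters)
Left-to-right scan:
  [1] 'm' (letter)
  [2] 'u' (letter)
  [3] 's' (letter)
  [4] 'i' (letter)
  [5] 'c' (letter)
Units from scan: 5
Sound units = 5 units


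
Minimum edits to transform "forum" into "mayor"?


Word 1: "forum" (length 5)
Word 2: "mayor" (length 5)
One optimal edit sequence (insert/delete/substitute each cost 1):
  1. substitute 'f' -> 'm'  (+1)
  2. substitute 'o' -> 'a'  (+1)
  3. substitute 'r' -> 'y'  (+1)
  4. substitute 'u' -> 'o'  (+1)
  5. substitute 'm' -> 'r'  (+1)
Total edit operations: 5
Edit distance = 5


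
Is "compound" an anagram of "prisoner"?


Word 1: "prisoner" → sorted: einoprrs
Word 2: "compound" → sorted: cdmnoopu
Same letters? einoprrs != cdmnoopu
Anagram = No


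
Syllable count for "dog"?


Word: "dog"
Syllable breakdown: dog
Counting: 1 part
= 1 syllable


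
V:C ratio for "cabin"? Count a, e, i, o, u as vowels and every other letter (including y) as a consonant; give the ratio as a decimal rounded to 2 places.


Word: "cabin"
Vowels (a,e,i,o,u): 2
Consonants: 3
Ratio = 2/3
= 0.67


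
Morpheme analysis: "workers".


Word: "workers"
Morphemes: work / -er / -s
Each morpheme carries meaning
= 3 morphemes


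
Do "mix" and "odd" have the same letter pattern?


Pattern of "mix": [0, 1, 2]
Pattern of "odd": [0, 1, 1]
Patterns do not match
Same pattern = No


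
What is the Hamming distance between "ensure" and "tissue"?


Comparing character by character (same length = 6):
  Pos 0: 'e' vs 't' !=
  Pos 1: 'n' vs 'i' !=
  Pos 2: 's' vs 's' =
  Pos 3: 'u' vs 's' !=
  Pos 4: 'r' vs 'u' !=
  Pos 5: 'e' vs 'e' =
Hamming distance = 4


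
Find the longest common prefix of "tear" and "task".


Word 1: "tear"
Word 2: "task"
Comparing from start:
  Pos 0: 't' == 't'
  Pos 1: 'e' != 'a' (stop)
LCP = "t" (length 1)


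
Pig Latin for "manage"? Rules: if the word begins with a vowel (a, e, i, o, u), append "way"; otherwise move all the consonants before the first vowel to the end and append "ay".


Word: "manage"
Starts with consonant(s) → move to end, add 'ay'
Consonant cluster: "m"
Pig Latin = "anagemay"


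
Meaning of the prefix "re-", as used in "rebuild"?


Prefix: re-
Example: rebuild (re- + build)
Meaning = again


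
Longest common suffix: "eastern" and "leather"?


Word 1: "eastern"
Word 2: "leather"
Comparing from end:
  Pos -1: 'n' != 'r' (stop)
LCS = "" (length 0)


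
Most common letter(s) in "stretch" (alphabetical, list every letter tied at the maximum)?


Word: "stretch"
Letter counts:
  'c': 1
  'e': 1
  'h': 1
  'r': 1
  's': 1
  't': 2
Maximum count = 2
Most frequent = 't' (2 times each)


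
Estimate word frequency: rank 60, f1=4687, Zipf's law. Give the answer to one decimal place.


Zipf's law: f(r) = f(1) / r
f(1) = 4687
f(60) = 4687 / 60
= 78.1 occurrences


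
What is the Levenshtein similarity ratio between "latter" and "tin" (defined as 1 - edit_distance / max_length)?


Word 1: "latter" (length 6)
Word 2: "tin" (length 3)
One optimal edit sequence:
  1. delete 'l'  (+1)
  2. delete 'a'  (+1)
  3. delete 't'  (+1)
  4. keep 't'
  5. substitute 'e' -> 'i'  (+1)
  6. substitute 'r' -> 'n'  (+1)
Edit distance = 5
Max length = max(6, 3) = 6
Similarity = 1 - 5/6
= 0.1667


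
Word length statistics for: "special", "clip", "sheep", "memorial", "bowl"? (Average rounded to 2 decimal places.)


Lengths: "special"=7, "clip"=4, "sheep"=5, "memorial"=8, "bowl"=4
Sum = 28, Count = 5
Average = 28/5 = 5.60
= avg=5.60, min=4, max=8


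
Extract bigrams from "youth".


Word: "youth" (length 5)
Number of bigrams = 5 - 2 + 1 = 4
  Position 0: "yo"
  Position 1: "ou"
  Position 2: "ut"
  Position 3: "th"
Bigrams = "yo", "ou", "ut", "th"


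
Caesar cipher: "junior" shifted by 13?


Word: "junior"
Shift: 13
Each letter → (letter + shift) mod 26:
  'j' (9) + 13 = 22 → 'w'
  'u' (20) + 13 = 7 → 'h'
  'n' (13) + 13 = 0 → 'a'
  'i' (8) + 13 = 21 → 'v'
  'o' (14) + 13 = 1 → 'b'
  'r' (17) + 13 = 4 → 'e'
Result = "whavbe"


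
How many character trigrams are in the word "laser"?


Word: "laser" (length 5)
Number of 3-grams = length - 3 + 1 = 5 - 3 + 1
= 3


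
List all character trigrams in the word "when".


Word: "when" (length 4)
Number of trigrams = 4 - 3 + 1 = 2
  Position 0: "whe"
  Position 1: "hen"
Trigrams = "whe", "hen"


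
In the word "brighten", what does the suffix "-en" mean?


Suffix: -en
Example: brighten = bright + -en
Meaning = to make / become


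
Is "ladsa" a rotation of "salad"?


Word: "salad", Candidate: "ladsa"
Method: check if candidate is substring of word+word
"saladsalad" contains "ladsa"? Yes
Is rotation = Yes


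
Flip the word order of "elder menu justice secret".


Original: "elder menu justice secret"
Words (1..n): elder | menu | justice | secret
Reversed (n..1): secret | justice | menu | elder
Result = "secret justice menu elder"


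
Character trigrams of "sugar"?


Word: "sugar" (length 5)
Number of trigrams = 5 - 3 + 1 = 3
  Position 0: "sug"
  Position 1: "uga"
  Position 2: "gar"
Trigrams = "sug", "uga", "gar"


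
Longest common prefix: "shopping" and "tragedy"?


Word 1: "shopping"
Word 2: "tragedy"
Comparing from start:
  Pos 0: 's' != 't' (stop)
LCP = "" (length 0)


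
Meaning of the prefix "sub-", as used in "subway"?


Prefix: sub-
As in: subway -> sub- + way
Meaning = under / below


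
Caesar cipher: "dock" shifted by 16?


Word: "dock"
Shift: 16
Each letter → (letter + shift) mod 26:
  'd' (3) + 16 = 19 → 't'
  'o' (14) + 16 = 4 → 'e'
  'c' (2) + 16 = 18 → 's'
  'k' (10) + 16 = 0 → 'a'
Result = "tesa"


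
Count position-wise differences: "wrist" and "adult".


Comparing character by character (same length = 5):
  Pos 0: 'w' vs 'a' !=
  Pos 1: 'r' vs 'd' !=
  Pos 2: 'i' vs 'u' !=
  Pos 3: 's' vs 'l' !=
  Pos 4: 't' vs 't' =
Hamming distance = 4


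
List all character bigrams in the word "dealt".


Word: "dealt" (length 5)
Number of bigrams = 5 - 2 + 1 = 4
  Position 0: "de"
  Position 1: "ea"
  Position 2: "al"
  Position 3: "lt"
Bigrams = "de", "ea", "al", "lt"


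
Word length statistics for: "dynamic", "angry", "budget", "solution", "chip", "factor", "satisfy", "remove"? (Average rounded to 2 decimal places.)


Lengths: "dynamic"=7, "angry"=5, "budget"=6, "solution"=8, "chip"=4, "factor"=6, "satisfy"=7, "remove"=6
Sum = 49, Count = 8
Average = 49/8 = 6.13
= avg=6.13, min=4, max=8


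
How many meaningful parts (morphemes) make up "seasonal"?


Word: "seasonal"
Morphemes: season + -al
Each morpheme carries meaning
= 2 morphemes


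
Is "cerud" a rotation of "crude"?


Word: "crude", Candidate: "cerud"
Method: check if candidate is substring of word+word
"crudecrude" contains "cerud"? No
Is rotation = No


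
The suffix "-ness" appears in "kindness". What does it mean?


Suffix: -ness
Example: kindness (kind + -ness)
Meaning = state of being


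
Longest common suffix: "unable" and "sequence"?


Word 1: "unable"
Word 2: "sequence"
Comparing from end:
  Pos -1: 'e' == 'e'
  Pos -2: 'l' != 'c' (stop)
LCS = "e" (length 1)


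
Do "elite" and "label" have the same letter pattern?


Pattern of "elite": [0, 1, 2, 3, 0]
Pattern of "label": [0, 1, 2, 3, 0]
Patterns match
Same pattern = Yes


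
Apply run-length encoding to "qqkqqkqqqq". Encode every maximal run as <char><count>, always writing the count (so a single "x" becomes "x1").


String: "qqkqqkqqqq"
Scanning for consecutive runs:
  'q' x 2
  'k' x 1
  'q' x 2
  'k' x 1
  'q' x 4
RLE = "q2k1q2k1q4"


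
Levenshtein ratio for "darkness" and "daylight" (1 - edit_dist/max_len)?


Word 1: "darkness" (length 8)
Word 2: "daylight" (length 8)
One optimal edit sequence:
  1. keep 'd'
  2. keep 'a'
  3. substitute 'r' -> 'y'  (+1)
  4. substitute 'k' -> 'l'  (+1)
  5. substitute 'n' -> 'i'  (+1)
  6. substitute 'e' -> 'g'  (+1)
  7. substitute 's' -> 'h'  (+1)
  8. substitute 's' -> 't'  (+1)
Edit distance = 6
Max length = max(8, 8) = 8
Similarity = 1 - 6/8
= 0.2500


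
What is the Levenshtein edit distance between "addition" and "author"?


Word 1: "addition" (length 8)
Word 2: "author" (length 6)
One optimal edit sequence (insert/delete/substitute each cost 1):
  1. keep 'a'
  2. delete 'd'  (+1)
  3. delete 'd'  (+1)
  4. substitute 'i' -> 'u'  (+1)
  5. keep 't'
  6. substitute 'i' -> 'h'  (+1)
  7. keep 'o'
  8. substitute 'n' -> 'r'  (+1)
Total edit operations: 5
Edit distance = 5


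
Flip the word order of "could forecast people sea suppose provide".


Original: "could forecast people sea suppose provide"
Words (1..n): could | forecast | people | sea | suppose | provide
Reversed (n..1): provide | suppose | sea | people | forecast | could
Result = "provide suppose sea people forecast could"


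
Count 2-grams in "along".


Word: "along" (length 5)
Number of 2-grams = length - 2 + 1 = 5 - 2 + 1
= 4


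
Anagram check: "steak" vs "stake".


Word 1: "steak" → sorted: aekst
Word 2: "stake" → sorted: aekst
Same letters? aekst == aekst
Anagram = Yes


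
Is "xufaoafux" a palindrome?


Word: "xufaoafux"
Reversed: "xufaoafux"
Forward == Backward? xufaoafux == xufaoafux
Palindrome = Yes


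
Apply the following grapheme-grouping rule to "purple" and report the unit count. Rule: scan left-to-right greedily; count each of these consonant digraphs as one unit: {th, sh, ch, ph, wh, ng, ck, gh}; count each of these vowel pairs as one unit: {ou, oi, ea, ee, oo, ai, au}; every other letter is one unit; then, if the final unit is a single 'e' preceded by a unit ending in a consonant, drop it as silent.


Word: "purple" (6 letters)
Left-to-right scan:
  (1) 'p' (letter)
  (2) 'u' (letter)
  (3) 'r' (letter)
  (4) 'p' (letter)
  (5) 'l' (letter)
  (6) 'e' (letter)
Units from scan: 6
Final unit is 'e' after a consonant -> drop as silent (-1)
Sound units = 5 units


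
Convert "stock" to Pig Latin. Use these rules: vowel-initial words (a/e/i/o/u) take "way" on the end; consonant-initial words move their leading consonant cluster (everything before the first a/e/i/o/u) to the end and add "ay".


Word: "stock"
Starts with consonant(s) → move to end, add 'ay'
Consonant cluster: "st"
Pig Latin = "ockstay"


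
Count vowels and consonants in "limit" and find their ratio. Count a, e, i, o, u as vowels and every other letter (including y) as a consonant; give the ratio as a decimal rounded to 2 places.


Word: "limit"
Vowels (a,e,i,o,u): 2
Consonants: 3
Ratio = 2/3
= 0.67


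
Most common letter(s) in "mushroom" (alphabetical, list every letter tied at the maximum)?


Word: "mushroom"
Letter counts:
  'h': 1
  'm': 2
  'o': 2
  'r': 1
  's': 1
  'u': 1
Maximum count = 2
Most frequent = 'm', 'o' (2 times each)


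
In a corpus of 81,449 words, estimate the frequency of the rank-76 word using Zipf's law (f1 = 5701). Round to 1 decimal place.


Zipf's law: f(r) = f(1) / r
f(1) = 5701
f(76) = 5701 / 76
= 75.0 occurrences


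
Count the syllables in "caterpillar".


Word: "caterpillar"
Syllable breakdown: cat / er / pil / lar
Counting: 4 parts
= 4 syllables


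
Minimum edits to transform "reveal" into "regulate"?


Word 1: "reveal" (length 6)
Word 2: "regulate" (length 8)
One optimal edit sequence (insert/delete/substitute each cost 1):
  1. keep 'r'
  2. keep 'e'
  3. insert 'g'  (+1)
  4. substitute 'v' -> 'u'  (+1)
  5. substitute 'e' -> 'l'  (+1)
  6. keep 'a'
  7. insert 't'  (+1)
  8. substitute 'l' -> 'e'  (+1)
Total edit operations: 5
Edit distance = 5


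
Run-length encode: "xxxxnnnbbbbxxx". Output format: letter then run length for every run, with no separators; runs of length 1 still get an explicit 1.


String: "xxxxnnnbbbbxxx"
Scanning for consecutive runs:
  'x' x 4
  'n' x 3
  'b' x 4
  'x' x 3
RLE = "x4n3b4x3"


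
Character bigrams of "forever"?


Word: "forever" (length 7)
Number of bigrams = 7 - 2 + 1 = 6
  Position 0: "fo"
  Position 1: "or"
  Position 2: "re"
  Position 3: "ev"
  Position 4: "ve"
  Position 5: "er"
Bigrams = "fo", "or", "re", "ev", "ve", "er"


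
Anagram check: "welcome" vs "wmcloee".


Word 1: "welcome" → sorted: ceelmow
Word 2: "wmcloee" → sorted: ceelmow
Same letters? ceelmow == ceelmow
Anagram = Yes


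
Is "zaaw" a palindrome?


Word: "zaaw"
Reversed: "waaz"
Forward == Backward? zaaw != waaz
Palindrome = No


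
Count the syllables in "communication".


Word: "communication"
Syllable breakdown: com / mu / ni / ca / tion
Counting: 5 parts
= 5 syllables


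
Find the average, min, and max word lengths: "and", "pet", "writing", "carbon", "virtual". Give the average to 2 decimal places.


Lengths: "and"=3, "pet"=3, "writing"=7, "carbon"=6, "virtual"=7
Sum = 26, Count = 5
Average = 26/5 = 5.20
= avg=5.20, min=3, max=7


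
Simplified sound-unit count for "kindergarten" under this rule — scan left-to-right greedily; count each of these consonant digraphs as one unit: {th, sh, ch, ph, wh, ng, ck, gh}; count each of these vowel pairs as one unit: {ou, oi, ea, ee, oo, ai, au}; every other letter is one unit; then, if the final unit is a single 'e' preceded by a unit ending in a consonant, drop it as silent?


Word: "kindergarten" (12 letters)
Left-to-right scan:
  (1) 'k' (letter)
  (2) 'i' (letter)
  (3) 'n' (letter)
  (4) 'd' (letter)
  (5) 'e' (letter)
  (6) 'r' (letter)
  (7) 'g' (letter)
  (8) 'a' (letter)
  (9) 'r' (letter)
  (10) 't' (letter)
  (11) 'e' (letter)
  (12) 'n' (letter)
Units from scan: 12
Sound units = 12 units


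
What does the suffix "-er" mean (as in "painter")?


Suffix: -er
Example: painter = paint + -er
Meaning = one who / more


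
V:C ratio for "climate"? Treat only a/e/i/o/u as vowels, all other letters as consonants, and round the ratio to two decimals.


Word: "climate"
Vowels (a,e,i,o,u): 3
Consonants: 4
Ratio = 3/4
= 0.75


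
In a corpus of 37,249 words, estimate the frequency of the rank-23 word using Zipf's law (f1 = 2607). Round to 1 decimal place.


Zipf's law: f(r) = f(1) / r
f(1) = 2607
f(23) = 2607 / 23
= 113.3 occurrences


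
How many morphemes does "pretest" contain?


Word: "pretest"
Morphemes: pre- + test
Each morpheme carries meaning
= 2 morphemes


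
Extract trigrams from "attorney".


Word: "attorney" (length 8)
Number of trigrams = 8 - 3 + 1 = 6
  Position 0: "att"
  Position 1: "tto"
  Position 2: "tor"
  Position 3: "orn"
  Position 4: "rne"
  Position 5: "ney"
Trigrams = "att", "tto", "tor", "orn", "rne", "ney"


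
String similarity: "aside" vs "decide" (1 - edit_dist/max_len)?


Word 1: "aside" (length 5)
Word 2: "decide" (length 6)
One optimal edit sequence:
  1. insert 'd'  (+1)
  2. substitute 'a' -> 'e'  (+1)
  3. substitute 's' -> 'c'  (+1)
  4. keep 'i'
  5. keep 'd'
  6. keep 'e'
Edit distance = 3
Max length = max(5, 6) = 6
Similarity = 1 - 3/6
= 0.5000


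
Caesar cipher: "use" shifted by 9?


Word: "use"
Shift: 9
Each letter → (letter + shift) mod 26:
  'u' (20) + 9 = 3 → 'd'
  's' (18) + 9 = 1 → 'b'
  'e' (4) + 9 = 13 → 'n'
Result = "dbn"


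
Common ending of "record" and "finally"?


Word 1: "record"
Word 2: "finally"
Comparing from end:
  Pos -1: 'd' != 'y' (stop)
LCS = "" (length 0)


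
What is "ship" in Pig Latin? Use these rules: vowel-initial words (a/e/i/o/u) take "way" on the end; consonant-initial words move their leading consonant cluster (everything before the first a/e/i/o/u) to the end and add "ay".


Word: "ship"
Starts with consonant(s) → move to end, add 'ay'
Consonant cluster: "sh"
Pig Latin = "ipshay"


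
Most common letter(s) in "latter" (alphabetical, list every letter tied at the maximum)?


Word: "latter"
Letter counts:
  'a': 1
  'e': 1
  'l': 1
  'r': 1
  't': 2
Maximum count = 2
Most frequent = 't' (2 times each)


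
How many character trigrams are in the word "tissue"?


Word: "tissue" (length 6)
Number of 3-grams = length - 3 + 1 = 6 - 3 + 1
= 4


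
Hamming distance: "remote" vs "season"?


Comparing character by character (same length = 6):
  Pos 0: 'r' vs 's' !=
  Pos 1: 'e' vs 'e' =
  Pos 2: 'm' vs 'a' !=
  Pos 3: 'o' vs 's' !=
  Pos 4: 't' vs 'o' !=
  Pos 5: 'e' vs 'n' !=
Hamming distance = 5


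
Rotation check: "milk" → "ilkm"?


Word: "milk", Candidate: "ilkm"
Method: check if candidate is substring of word+word
"milkmilk" contains "ilkm"? Yes
Is rotation = Yes


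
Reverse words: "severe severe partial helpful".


Original: "severe severe partial helpful"
Words (1..n): severe | severe | partial | helpful
Reversed (n..1): helpful | partial | severe | severe
Result = "helpful partial severe severe"


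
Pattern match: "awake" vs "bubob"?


Pattern of "awake": [0, 1, 0, 2, 3]
Pattern of "bubob": [0, 1, 0, 2, 0]
Patterns do not match
Same pattern = No


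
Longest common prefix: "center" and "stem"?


Word 1: "center"
Word 2: "stem"
Comparing from start:
  Pos 0: 'c' != 's' (stop)
LCP = "" (length 0)


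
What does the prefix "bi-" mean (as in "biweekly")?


Prefix: bi-
Example: biweekly = bi- + weekly
Meaning = two


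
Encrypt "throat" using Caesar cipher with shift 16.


Word: "throat"
Shift: 16
Each letter → (letter + shift) mod 26:
  't' (19) + 16 = 9 → 'j'
  'h' (7) + 16 = 23 → 'x'
  'r' (17) + 16 = 7 → 'h'
  'o' (14) + 16 = 4 → 'e'
  'a' (0) + 16 = 16 → 'q'
  't' (19) + 16 = 9 → 'j'
Result = "jxheqj"


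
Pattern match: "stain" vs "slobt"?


Pattern of "stain": [0, 1, 2, 3, 4]
Pattern of "slobt": [0, 1, 2, 3, 4]
Patterns match
Same pattern = Yes


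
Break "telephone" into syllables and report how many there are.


Word: "telephone"
Syllable breakdown: tel · e · phone
Counting: 3 parts
= 3 syllables


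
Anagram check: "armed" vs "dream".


Word 1: "armed" → sorted: ademr
Word 2: "dream" → sorted: ademr
Same letters? ademr == ademr
Anagram = Yes


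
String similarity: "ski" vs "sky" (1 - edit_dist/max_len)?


Word 1: "ski" (length 3)
Word 2: "sky" (length 3)
One optimal edit sequence:
  1. keep 's'
  2. keep 'k'
  3. substitute 'i' -> 'y'  (+1)
Edit distance = 1
Max length = max(3, 3) = 3
Similarity = 1 - 1/3
= 0.6667


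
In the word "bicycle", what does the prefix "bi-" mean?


Prefix: bi-
As in: bicycle -> bi- + cycle
Meaning = two


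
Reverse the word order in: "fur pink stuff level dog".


Original: "fur pink stuff level dog"
Words (1..n): fur | pink | stuff | level | dog
Reversed (n..1): dog | level | stuff | pink | fur
Result = "dog level stuff pink fur"


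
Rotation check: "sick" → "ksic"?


Word: "sick", Candidate: "ksic"
Method: check if candidate is substring of word+word
"sicksick" contains "ksic"? Yes
Is rotation = Yes


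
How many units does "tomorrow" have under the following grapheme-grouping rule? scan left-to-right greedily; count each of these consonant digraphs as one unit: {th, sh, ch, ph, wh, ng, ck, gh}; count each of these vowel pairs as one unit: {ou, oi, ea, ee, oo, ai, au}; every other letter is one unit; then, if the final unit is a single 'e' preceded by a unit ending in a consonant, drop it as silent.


Word: "tomorrow" (8 letters)
Left-to-right scan:
  1. 't' (letter)
  2. 'o' (letter)
  3. 'm' (letter)
  4. 'o' (letter)
  5. 'r' (letter)
  6. 'r' (letter)
  7. 'o' (letter)
  8. 'w' (letter)
Units from scan: 8
Sound units = 8 units


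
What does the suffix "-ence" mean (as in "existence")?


Suffix: -ence
As in: existence -> exist + -ence
Meaning = state of


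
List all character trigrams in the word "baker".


Word: "baker" (length 5)
Number of trigrams = 5 - 3 + 1 = 3
  Position 0: "bak"
  Position 1: "ake"
  Position 2: "ker"
Trigrams = "bak", "ake", "ker"


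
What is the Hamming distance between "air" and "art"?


Comparing character by character (same length = 3):
  Pos 0: 'a' vs 'a' =
  Pos 1: 'i' vs 'r' !=
  Pos 2: 'r' vs 't' !=
Hamming distance = 2


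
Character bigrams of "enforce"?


Word: "enforce" (length 7)
Number of bigrams = 7 - 2 + 1 = 6
  Position 0: "en"
  Position 1: "nf"
  Position 2: "fo"
  Position 3: "or"
  Position 4: "rc"
  Position 5: "ce"
Bigrams = "en", "nf", "fo", "or", "rc", "ce"


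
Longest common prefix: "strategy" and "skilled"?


Word 1: "strategy"
Word 2: "skilled"
Comparing from start:
  Pos 0: 's' == 's'
  Pos 1: 't' != 'k' (stop)
LCP = "s" (length 1)


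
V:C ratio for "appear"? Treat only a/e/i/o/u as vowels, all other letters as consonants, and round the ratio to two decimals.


Word: "appear"
Vowels (a,e,i,o,u): 3
Consonants: 3
Ratio = 3/3
= 1.00


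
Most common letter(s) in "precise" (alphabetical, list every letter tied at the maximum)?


Word: "precise"
Letter counts:
  'c': 1
  'e': 2
  'i': 1
  'p': 1
  'r': 1
  's': 1
Maximum count = 2
Most frequent = 'e' (2 times each)


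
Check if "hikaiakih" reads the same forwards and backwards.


Word: "hikaiakih"
Reversed: "hikaiakih"
Forward == Backward? hikaiakih == hikaiakih
Palindrome = Yes


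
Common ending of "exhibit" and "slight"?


Word 1: "exhibit"
Word 2: "slight"
Comparing from end:
  Pos -1: 't' == 't'
  Pos -2: 'i' != 'h' (stop)
LCS = "t" (length 1)


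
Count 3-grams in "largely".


Word: "largely" (length 7)
Number of 3-grams = length - 3 + 1 = 7 - 3 + 1
= 5


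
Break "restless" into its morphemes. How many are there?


Word: "restless"
Morphemes: rest / -less
Each morpheme carries meaning
= 2 morphemes


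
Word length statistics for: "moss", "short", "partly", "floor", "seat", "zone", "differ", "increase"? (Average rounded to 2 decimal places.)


Lengths: "moss"=4, "short"=5, "partly"=6, "floor"=5, "seat"=4, "zone"=4, "differ"=6, "increase"=8
Sum = 42, Count = 8
Average = 42/8 = 5.25
= avg=5.25, min=4, max=8


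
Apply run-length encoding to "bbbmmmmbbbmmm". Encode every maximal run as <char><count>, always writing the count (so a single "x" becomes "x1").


String: "bbbmmmmbbbmmm"
Scanning for consecutive runs:
  'b' x 3
  'm' x 4
  'b' x 3
  'm' x 3
RLE = "b3m4b3m3"


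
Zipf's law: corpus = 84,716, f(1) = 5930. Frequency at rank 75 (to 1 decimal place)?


Zipf's law: f(r) = f(1) / r
f(1) = 5930
f(75) = 5930 / 75
= 79.1 occurrences
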